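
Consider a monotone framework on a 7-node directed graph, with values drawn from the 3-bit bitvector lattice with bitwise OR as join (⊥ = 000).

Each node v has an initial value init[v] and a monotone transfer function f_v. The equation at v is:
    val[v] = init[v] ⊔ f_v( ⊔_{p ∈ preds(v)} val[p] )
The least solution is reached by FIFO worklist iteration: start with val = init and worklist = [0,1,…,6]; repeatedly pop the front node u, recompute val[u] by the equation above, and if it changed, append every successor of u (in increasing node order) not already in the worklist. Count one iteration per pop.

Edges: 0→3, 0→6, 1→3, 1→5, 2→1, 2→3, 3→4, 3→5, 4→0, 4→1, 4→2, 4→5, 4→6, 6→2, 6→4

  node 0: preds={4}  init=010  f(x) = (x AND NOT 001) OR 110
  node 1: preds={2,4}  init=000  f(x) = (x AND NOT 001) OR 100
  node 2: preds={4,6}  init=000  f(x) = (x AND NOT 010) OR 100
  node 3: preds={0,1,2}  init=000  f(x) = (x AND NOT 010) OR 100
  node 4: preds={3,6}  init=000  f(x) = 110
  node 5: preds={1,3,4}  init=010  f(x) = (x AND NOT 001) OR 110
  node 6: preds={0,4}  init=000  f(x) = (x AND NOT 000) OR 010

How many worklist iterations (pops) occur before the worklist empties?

13

Iteration log — 13 steps:
  step 1. node 0  ⊔preds=000  new=110  old=010  +wl: 
  step 2. node 1  ⊔preds=000  new=100  old=000  +wl: 
  step 3. node 2  ⊔preds=000  new=100  old=000  +wl: 1
  step 4. node 3  ⊔preds=110  new=100  old=000  +wl: 
  step 5. node 4  ⊔preds=100  new=110  old=000  +wl: 0,2
  step 6. node 5  ⊔preds=110  new=110  old=010  +wl: 
  step 7. node 6  ⊔preds=110  new=110  old=000  +wl: 4
  step 8. node 1  ⊔preds=110  new=110  old=100  +wl: 3,5
  step 9. node 0  ⊔preds=110  new=110  stable
  step 10. node 2  ⊔preds=110  new=100  stable
  step 11. node 4  ⊔preds=110  new=110  stable
  step 12. node 3  ⊔preds=110  new=100  stable
  step 13. node 5  ⊔preds=110  new=110  stable

Least fixpoint reached:
  node 0: 110
  node 1: 110
  node 2: 100
  node 3: 100
  node 4: 110
  node 5: 110
  node 6: 110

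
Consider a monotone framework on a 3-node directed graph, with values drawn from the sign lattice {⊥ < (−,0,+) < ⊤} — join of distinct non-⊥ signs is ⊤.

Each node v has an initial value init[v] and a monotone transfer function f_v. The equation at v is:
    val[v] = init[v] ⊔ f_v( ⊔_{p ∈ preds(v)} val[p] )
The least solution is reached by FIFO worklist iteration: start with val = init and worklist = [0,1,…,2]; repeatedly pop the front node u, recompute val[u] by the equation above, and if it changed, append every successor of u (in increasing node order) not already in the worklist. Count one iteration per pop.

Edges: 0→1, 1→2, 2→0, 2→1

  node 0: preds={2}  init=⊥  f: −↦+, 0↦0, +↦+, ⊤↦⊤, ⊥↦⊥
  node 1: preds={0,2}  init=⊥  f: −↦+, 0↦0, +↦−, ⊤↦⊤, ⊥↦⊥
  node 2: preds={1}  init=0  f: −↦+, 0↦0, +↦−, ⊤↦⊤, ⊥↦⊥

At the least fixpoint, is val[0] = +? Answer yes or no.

no

Trace (3 dequeues):
  [1] u=0 | in 0 | out 0 | prev ⊥ | push {}
  [2] u=1 | in 0 | out 0 | prev ⊥ | push {}
  [3] u=2 | in 0 | out 0 | ==

Converged values:
  [0] 0
  [1] 0
  [2] 0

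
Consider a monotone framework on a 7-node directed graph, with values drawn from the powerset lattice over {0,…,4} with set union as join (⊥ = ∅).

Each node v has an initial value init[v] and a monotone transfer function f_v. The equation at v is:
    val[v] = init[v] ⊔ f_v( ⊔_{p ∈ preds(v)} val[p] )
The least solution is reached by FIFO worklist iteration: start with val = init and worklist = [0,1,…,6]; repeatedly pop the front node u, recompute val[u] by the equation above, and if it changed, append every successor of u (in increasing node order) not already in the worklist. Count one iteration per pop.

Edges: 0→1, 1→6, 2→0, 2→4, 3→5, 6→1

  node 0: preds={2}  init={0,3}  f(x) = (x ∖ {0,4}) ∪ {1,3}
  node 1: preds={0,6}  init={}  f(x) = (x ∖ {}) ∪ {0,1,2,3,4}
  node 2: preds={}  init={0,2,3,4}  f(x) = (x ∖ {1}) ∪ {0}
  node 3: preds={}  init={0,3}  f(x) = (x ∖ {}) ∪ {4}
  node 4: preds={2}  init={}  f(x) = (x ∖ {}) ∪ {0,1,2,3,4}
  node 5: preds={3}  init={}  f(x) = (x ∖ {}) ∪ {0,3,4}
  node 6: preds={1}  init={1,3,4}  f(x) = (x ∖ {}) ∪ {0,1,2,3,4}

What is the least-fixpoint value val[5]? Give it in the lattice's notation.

{0,3,4}

Trace (8 dequeues):
  [1] u=0 | in {0,2,3,4} | out {0,1,2,3} | prev {0,3} | push {}
  [2] u=1 | in {0,1,2,3,4} | out {0,1,2,3,4} | prev {} | push {}
  [3] u=2 | in {} | out {0,2,3,4} | ==
  [4] u=3 | in {} | out {0,3,4} | prev {0,3} | push {}
  [5] u=4 | in {0,2,3,4} | out {0,1,2,3,4} | prev {} | push {}
  [6] u=5 | in {0,3,4} | out {0,3,4} | prev {} | push {}
  [7] u=6 | in {0,1,2,3,4} | out {0,1,2,3,4} | prev {1,3,4} | push {1}
  [8] u=1 | in {0,1,2,3,4} | out {0,1,2,3,4} | ==

Converged values:
  [0] {0,1,2,3}
  [1] {0,1,2,3,4}
  [2] {0,2,3,4}
  [3] {0,3,4}
  [4] {0,1,2,3,4}
  [5] {0,3,4}
  [6] {0,1,2,3,4}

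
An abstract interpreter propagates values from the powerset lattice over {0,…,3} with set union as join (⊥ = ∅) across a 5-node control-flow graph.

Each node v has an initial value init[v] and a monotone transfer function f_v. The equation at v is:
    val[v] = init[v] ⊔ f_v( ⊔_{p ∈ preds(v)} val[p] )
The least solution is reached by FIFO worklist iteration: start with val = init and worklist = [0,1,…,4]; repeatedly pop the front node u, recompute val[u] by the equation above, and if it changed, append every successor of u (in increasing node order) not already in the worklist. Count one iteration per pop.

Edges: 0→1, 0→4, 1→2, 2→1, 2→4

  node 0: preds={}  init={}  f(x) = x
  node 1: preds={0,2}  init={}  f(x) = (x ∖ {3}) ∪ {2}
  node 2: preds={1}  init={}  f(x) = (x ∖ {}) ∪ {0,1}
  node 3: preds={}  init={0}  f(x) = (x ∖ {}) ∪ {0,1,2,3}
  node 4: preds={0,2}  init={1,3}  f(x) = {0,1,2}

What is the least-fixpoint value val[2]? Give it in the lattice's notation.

Trace (7 dequeues):
  [1] u=0 | in {} | out {} | ==
  [2] u=1 | in {} | out {2} | prev {} | push {}
  [3] u=2 | in {2} | out {0,1,2} | prev {} | push {1}
  [4] u=3 | in {} | out {0,1,2,3} | prev {0} | push {}
  [5] u=4 | in {0,1,2} | out {0,1,2,3} | prev {1,3} | push {}
  [6] u=1 | in {0,1,2} | out {0,1,2} | prev {2} | push {2}
  [7] u=2 | in {0,1,2} | out {0,1,2} | ==

Converged values:
  [0] {}
  [1] {0,1,2}
  [2] {0,1,2}
  [3] {0,1,2,3}
  [4] {0,1,2,3}

{0,1,2}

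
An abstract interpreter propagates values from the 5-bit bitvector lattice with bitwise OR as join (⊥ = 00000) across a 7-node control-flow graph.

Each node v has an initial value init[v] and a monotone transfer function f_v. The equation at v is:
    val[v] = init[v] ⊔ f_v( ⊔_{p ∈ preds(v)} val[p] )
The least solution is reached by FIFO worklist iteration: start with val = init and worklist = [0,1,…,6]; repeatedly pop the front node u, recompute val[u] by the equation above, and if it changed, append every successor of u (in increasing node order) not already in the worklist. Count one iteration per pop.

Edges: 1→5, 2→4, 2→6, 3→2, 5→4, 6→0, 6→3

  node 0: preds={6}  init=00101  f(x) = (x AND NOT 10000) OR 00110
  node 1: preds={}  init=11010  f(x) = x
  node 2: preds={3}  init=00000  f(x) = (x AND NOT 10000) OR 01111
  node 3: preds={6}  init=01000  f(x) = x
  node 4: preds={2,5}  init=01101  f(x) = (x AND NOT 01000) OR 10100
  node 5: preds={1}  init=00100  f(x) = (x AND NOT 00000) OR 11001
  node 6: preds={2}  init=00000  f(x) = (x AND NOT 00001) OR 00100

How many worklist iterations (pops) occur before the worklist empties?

11

Trace (11 dequeues):
  [1] u=0 | in 00000 | out 00111 | prev 00101 | push {}
  [2] u=1 | in 00000 | out 11010 | ==
  [3] u=2 | in 01000 | out 01111 | prev 00000 | push {}
  [4] u=3 | in 00000 | out 01000 | ==
  [5] u=4 | in 01111 | out 11111 | prev 01101 | push {}
  [6] u=5 | in 11010 | out 11111 | prev 00100 | push {4}
  [7] u=6 | in 01111 | out 01110 | prev 00000 | push {0,3}
  [8] u=4 | in 11111 | out 11111 | ==
  [9] u=0 | in 01110 | out 01111 | prev 00111 | push {}
  [10] u=3 | in 01110 | out 01110 | prev 01000 | push {2}
  [11] u=2 | in 01110 | out 01111 | ==

Converged values:
  [0] 01111
  [1] 11010
  [2] 01111
  [3] 01110
  [4] 11111
  [5] 11111
  [6] 01110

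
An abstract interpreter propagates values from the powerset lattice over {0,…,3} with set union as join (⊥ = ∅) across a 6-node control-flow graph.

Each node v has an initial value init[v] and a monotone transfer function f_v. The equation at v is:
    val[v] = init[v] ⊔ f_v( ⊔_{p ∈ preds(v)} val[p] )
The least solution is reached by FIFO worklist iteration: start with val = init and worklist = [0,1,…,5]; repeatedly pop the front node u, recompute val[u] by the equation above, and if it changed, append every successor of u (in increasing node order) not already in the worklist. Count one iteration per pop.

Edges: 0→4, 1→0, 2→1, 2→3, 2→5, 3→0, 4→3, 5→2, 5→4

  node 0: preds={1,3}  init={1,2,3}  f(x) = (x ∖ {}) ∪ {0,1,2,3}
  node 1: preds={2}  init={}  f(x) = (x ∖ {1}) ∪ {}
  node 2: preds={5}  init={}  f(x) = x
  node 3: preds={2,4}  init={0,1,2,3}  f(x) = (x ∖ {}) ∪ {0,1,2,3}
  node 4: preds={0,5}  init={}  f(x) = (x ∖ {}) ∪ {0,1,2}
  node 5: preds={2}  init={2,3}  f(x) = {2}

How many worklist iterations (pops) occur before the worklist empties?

9

Trace (9 dequeues):
  [1] u=0 | in {0,1,2,3} | out {0,1,2,3} | prev {1,2,3} | push {}
  [2] u=1 | in {} | out {} | ==
  [3] u=2 | in {2,3} | out {2,3} | prev {} | push {1}
  [4] u=3 | in {2,3} | out {0,1,2,3} | ==
  [5] u=4 | in {0,1,2,3} | out {0,1,2,3} | prev {} | push {3}
  [6] u=5 | in {2,3} | out {2,3} | ==
  [7] u=1 | in {2,3} | out {2,3} | prev {} | push {0}
  [8] u=3 | in {0,1,2,3} | out {0,1,2,3} | ==
  [9] u=0 | in {0,1,2,3} | out {0,1,2,3} | ==

Converged values:
  [0] {0,1,2,3}
  [1] {2,3}
  [2] {2,3}
  [3] {0,1,2,3}
  [4] {0,1,2,3}
  [5] {2,3}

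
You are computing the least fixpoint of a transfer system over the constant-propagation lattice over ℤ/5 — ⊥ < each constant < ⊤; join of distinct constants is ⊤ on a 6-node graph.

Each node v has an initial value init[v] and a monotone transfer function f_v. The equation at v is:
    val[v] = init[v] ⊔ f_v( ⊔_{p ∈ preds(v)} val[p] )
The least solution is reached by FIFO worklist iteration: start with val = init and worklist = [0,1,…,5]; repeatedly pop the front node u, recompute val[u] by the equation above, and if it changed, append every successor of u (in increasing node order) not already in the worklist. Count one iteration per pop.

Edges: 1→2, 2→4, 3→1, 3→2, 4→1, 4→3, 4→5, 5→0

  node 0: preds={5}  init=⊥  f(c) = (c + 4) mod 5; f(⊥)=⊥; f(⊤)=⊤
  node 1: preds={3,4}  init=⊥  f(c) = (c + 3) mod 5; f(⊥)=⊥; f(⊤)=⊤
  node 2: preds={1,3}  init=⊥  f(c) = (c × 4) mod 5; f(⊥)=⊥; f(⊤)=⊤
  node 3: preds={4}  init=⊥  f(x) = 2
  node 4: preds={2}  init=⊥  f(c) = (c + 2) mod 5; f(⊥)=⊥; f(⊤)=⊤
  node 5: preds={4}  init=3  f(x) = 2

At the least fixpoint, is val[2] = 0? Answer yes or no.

Iteration log — 14 steps:
  step 1. node 0  ⊔preds=3  new=2  old=⊥  +wl: 
  step 2. node 1  ⊔preds=⊥  new=⊥  stable
  step 3. node 2  ⊔preds=⊥  new=⊥  stable
  step 4. node 3  ⊔preds=⊥  new=2  old=⊥  +wl: 1,2
  step 5. node 4  ⊔preds=⊥  new=⊥  stable
  step 6. node 5  ⊔preds=⊥  new=⊤  old=3  +wl: 0
  step 7. node 1  ⊔preds=2  new=0  old=⊥  +wl: 
  step 8. node 2  ⊔preds=⊤  new=⊤  old=⊥  +wl: 4
  step 9. node 0  ⊔preds=⊤  new=⊤  old=2  +wl: 
  step 10. node 4  ⊔preds=⊤  new=⊤  old=⊥  +wl: 1,3,5
  step 11. node 1  ⊔preds=⊤  new=⊤  old=0  +wl: 2
  step 12. node 3  ⊔preds=⊤  new=2  stable
  step 13. node 5  ⊔preds=⊤  new=⊤  stable
  step 14. node 2  ⊔preds=⊤  new=⊤  stable

Least fixpoint reached:
  node 0: ⊤
  node 1: ⊤
  node 2: ⊤
  node 3: 2
  node 4: ⊤
  node 5: ⊤

no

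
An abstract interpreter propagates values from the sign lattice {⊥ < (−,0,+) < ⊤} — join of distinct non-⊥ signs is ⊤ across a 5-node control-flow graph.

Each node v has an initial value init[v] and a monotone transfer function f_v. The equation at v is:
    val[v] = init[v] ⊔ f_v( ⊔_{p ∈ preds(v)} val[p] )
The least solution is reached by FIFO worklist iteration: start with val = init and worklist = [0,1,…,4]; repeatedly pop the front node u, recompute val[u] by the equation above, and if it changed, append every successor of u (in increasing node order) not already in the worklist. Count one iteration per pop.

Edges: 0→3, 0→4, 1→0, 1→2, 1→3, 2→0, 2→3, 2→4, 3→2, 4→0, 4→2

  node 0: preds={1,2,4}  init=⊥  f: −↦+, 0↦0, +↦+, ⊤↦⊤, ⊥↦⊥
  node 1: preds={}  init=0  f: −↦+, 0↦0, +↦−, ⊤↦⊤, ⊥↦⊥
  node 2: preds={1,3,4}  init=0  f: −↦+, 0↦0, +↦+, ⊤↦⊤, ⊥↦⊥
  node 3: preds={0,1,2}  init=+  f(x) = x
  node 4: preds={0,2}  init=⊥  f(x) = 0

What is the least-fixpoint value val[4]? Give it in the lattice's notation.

Worklist (9 pops):
  #1 pop 0: in=0 → 0 (was ⊥); enqueue []
  #2 pop 1: in=⊥ → 0 (no change)
  #3 pop 2: in=⊤ → ⊤ (was 0); enqueue [0]
  #4 pop 3: in=⊤ → ⊤ (was +); enqueue [2]
  #5 pop 4: in=⊤ → 0 (was ⊥); enqueue []
  #6 pop 0: in=⊤ → ⊤ (was 0); enqueue [3,4]
  #7 pop 2: in=⊤ → ⊤ (no change)
  #8 pop 3: in=⊤ → ⊤ (no change)
  #9 pop 4: in=⊤ → 0 (no change)

Fixpoint:
  val[0] = ⊤
  val[1] = 0
  val[2] = ⊤
  val[3] = ⊤
  val[4] = 0

0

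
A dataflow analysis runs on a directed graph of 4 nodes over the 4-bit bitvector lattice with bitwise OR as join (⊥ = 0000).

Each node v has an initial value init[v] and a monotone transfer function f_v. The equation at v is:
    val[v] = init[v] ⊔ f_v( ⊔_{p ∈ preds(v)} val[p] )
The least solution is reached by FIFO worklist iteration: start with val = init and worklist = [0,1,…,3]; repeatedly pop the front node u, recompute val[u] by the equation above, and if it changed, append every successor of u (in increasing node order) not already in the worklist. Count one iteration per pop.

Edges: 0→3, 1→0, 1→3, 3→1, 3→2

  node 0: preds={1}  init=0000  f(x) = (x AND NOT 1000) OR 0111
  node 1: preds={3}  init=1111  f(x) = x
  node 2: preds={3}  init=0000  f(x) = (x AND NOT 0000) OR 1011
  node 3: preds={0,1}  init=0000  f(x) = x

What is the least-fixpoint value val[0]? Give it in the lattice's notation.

Worklist (6 pops):
  #1 pop 0: in=1111 → 0111 (was 0000); enqueue []
  #2 pop 1: in=0000 → 1111 (no change)
  #3 pop 2: in=0000 → 1011 (was 0000); enqueue []
  #4 pop 3: in=1111 → 1111 (was 0000); enqueue [1,2]
  #5 pop 1: in=1111 → 1111 (no change)
  #6 pop 2: in=1111 → 1111 (was 1011); enqueue []

Fixpoint:
  val[0] = 0111
  val[1] = 1111
  val[2] = 1111
  val[3] = 1111

0111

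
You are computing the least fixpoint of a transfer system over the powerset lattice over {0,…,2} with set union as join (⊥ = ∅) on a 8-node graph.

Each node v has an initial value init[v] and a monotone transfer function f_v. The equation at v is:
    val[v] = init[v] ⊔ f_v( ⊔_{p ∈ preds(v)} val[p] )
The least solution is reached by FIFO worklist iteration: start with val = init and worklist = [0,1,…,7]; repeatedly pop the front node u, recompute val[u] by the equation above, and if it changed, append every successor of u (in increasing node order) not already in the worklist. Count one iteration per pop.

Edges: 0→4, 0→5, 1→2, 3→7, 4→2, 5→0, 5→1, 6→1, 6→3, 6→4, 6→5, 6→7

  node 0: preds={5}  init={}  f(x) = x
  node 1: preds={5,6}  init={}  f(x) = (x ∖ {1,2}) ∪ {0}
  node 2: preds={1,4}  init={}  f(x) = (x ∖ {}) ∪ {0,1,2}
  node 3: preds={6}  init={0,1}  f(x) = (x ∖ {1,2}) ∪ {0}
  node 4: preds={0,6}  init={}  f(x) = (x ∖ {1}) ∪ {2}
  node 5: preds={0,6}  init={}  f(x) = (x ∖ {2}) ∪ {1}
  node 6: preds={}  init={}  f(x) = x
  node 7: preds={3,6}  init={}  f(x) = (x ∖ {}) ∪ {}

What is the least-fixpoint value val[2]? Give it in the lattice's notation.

Trace (13 dequeues):
  [1] u=0 | in {} | out {} | ==
  [2] u=1 | in {} | out {0} | prev {} | push {}
  [3] u=2 | in {0} | out {0,1,2} | prev {} | push {}
  [4] u=3 | in {} | out {0,1} | ==
  [5] u=4 | in {} | out {2} | prev {} | push {2}
  [6] u=5 | in {} | out {1} | prev {} | push {0,1}
  [7] u=6 | in {} | out {} | ==
  [8] u=7 | in {0,1} | out {0,1} | prev {} | push {}
  [9] u=2 | in {0,2} | out {0,1,2} | ==
  [10] u=0 | in {1} | out {1} | prev {} | push {4,5}
  [11] u=1 | in {1} | out {0} | ==
  [12] u=4 | in {1} | out {2} | ==
  [13] u=5 | in {1} | out {1} | ==

Converged values:
  [0] {1}
  [1] {0}
  [2] {0,1,2}
  [3] {0,1}
  [4] {2}
  [5] {1}
  [6] {}
  [7] {0,1}

{0,1,2}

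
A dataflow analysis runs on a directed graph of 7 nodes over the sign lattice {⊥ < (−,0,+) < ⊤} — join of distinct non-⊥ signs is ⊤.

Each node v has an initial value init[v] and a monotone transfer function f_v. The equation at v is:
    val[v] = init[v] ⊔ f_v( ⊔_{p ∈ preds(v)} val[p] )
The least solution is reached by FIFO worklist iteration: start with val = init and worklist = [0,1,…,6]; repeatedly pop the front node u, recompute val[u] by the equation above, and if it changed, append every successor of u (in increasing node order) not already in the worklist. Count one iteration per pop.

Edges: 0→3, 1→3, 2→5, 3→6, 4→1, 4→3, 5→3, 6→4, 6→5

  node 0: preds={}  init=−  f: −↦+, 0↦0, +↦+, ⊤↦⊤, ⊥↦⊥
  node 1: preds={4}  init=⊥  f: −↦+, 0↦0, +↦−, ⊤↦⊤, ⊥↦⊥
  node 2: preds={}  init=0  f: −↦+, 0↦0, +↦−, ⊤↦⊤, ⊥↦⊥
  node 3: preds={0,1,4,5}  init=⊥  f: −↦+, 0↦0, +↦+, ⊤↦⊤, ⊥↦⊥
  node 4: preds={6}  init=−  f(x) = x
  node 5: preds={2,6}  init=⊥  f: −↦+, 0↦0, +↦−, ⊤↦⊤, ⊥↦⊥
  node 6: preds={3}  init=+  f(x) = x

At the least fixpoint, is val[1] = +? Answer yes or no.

Trace (11 dequeues):
  [1] u=0 | in ⊥ | out − | ==
  [2] u=1 | in − | out + | prev ⊥ | push {}
  [3] u=2 | in ⊥ | out 0 | ==
  [4] u=3 | in ⊤ | out ⊤ | prev ⊥ | push {}
  [5] u=4 | in + | out ⊤ | prev − | push {1,3}
  [6] u=5 | in ⊤ | out ⊤ | prev ⊥ | push {}
  [7] u=6 | in ⊤ | out ⊤ | prev + | push {4,5}
  [8] u=1 | in ⊤ | out ⊤ | prev + | push {}
  [9] u=3 | in ⊤ | out ⊤ | ==
  [10] u=4 | in ⊤ | out ⊤ | ==
  [11] u=5 | in ⊤ | out ⊤ | ==

Converged values:
  [0] −
  [1] ⊤
  [2] 0
  [3] ⊤
  [4] ⊤
  [5] ⊤
  [6] ⊤

no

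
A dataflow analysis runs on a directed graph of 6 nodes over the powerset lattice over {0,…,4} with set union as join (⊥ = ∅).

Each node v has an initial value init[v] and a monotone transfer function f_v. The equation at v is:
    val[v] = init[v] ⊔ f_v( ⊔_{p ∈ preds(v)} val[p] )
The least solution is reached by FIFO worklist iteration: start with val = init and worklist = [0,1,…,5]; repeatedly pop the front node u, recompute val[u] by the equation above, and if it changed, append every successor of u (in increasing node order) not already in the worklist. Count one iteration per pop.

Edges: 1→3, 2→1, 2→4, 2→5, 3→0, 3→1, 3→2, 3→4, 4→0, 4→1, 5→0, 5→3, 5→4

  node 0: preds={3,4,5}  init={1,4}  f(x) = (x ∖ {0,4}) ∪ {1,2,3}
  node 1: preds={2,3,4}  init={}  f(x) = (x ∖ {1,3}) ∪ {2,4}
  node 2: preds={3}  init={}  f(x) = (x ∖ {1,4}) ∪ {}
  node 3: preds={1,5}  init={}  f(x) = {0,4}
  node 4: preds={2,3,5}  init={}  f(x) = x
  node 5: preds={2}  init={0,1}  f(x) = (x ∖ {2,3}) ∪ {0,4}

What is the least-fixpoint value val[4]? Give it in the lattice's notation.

{0,1,4}

Trace (13 dequeues):
  [1] u=0 | in {0,1} | out {1,2,3,4} | prev {1,4} | push {}
  [2] u=1 | in {} | out {2,4} | prev {} | push {}
  [3] u=2 | in {} | out {} | ==
  [4] u=3 | in {0,1,2,4} | out {0,4} | prev {} | push {0,1,2}
  [5] u=4 | in {0,1,4} | out {0,1,4} | prev {} | push {}
  [6] u=5 | in {} | out {0,1,4} | prev {0,1} | push {3,4}
  [7] u=0 | in {0,1,4} | out {1,2,3,4} | ==
  [8] u=1 | in {0,1,4} | out {0,2,4} | prev {2,4} | push {}
  [9] u=2 | in {0,4} | out {0} | prev {} | push {1,5}
  [10] u=3 | in {0,1,2,4} | out {0,4} | ==
  [11] u=4 | in {0,1,4} | out {0,1,4} | ==
  [12] u=1 | in {0,1,4} | out {0,2,4} | ==
  [13] u=5 | in {0} | out {0,1,4} | ==

Converged values:
  [0] {1,2,3,4}
  [1] {0,2,4}
  [2] {0}
  [3] {0,4}
  [4] {0,1,4}
  [5] {0,1,4}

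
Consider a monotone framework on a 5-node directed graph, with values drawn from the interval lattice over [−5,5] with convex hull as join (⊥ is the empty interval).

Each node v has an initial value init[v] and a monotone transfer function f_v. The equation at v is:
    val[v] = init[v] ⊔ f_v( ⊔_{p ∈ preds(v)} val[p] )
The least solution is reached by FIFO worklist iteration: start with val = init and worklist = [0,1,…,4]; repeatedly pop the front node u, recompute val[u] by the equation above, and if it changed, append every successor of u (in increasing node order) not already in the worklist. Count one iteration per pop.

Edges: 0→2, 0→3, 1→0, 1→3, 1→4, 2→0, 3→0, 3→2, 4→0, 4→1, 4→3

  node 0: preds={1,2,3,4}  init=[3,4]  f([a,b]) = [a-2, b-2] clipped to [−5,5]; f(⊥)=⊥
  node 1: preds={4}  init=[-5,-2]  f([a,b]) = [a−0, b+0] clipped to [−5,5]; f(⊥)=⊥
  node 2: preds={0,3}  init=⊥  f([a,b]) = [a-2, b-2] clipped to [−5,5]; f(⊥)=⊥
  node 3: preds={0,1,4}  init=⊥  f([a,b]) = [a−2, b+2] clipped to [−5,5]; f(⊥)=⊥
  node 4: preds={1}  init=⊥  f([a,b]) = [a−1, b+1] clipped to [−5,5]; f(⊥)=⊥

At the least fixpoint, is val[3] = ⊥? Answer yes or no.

Worklist (41 pops):
  #1 pop 0: in=[-5,-2] → [-5,4] (was [3,4]); enqueue []
  #2 pop 1: in=⊥ → [-5,-2] (no change)
  #3 pop 2: in=[-5,4] → [-5,2] (was ⊥); enqueue [0]
  #4 pop 3: in=[-5,4] → [-5,5] (was ⊥); enqueue [2]
  #5 pop 4: in=[-5,-2] → [-5,-1] (was ⊥); enqueue [1,3]
  #6 pop 0: in=[-5,5] → [-5,4] (no change)
  #7 pop 2: in=[-5,5] → [-5,3] (was [-5,2]); enqueue [0]
  #8 pop 1: in=[-5,-1] → [-5,-1] (was [-5,-2]); enqueue [4]
  #9 pop 3: in=[-5,4] → [-5,5] (no change)
  #10 pop 0: in=[-5,5] → [-5,4] (no change)
  #11 pop 4: in=[-5,-1] → [-5,0] (was [-5,-1]); enqueue [0,1,3]
  #12 pop 0: in=[-5,5] → [-5,4] (no change)
  #13 pop 1: in=[-5,0] → [-5,0] (was [-5,-1]); enqueue [0,4]
  #14 pop 3: in=[-5,4] → [-5,5] (no change)
  #15 pop 0: in=[-5,5] → [-5,4] (no change)
  #16 pop 4: in=[-5,0] → [-5,1] (was [-5,0]); enqueue [0,1,3]
  #17 pop 0: in=[-5,5] → [-5,4] (no change)
  #18 pop 1: in=[-5,1] → [-5,1] (was [-5,0]); enqueue [0,4]
  #19 pop 3: in=[-5,4] → [-5,5] (no change)
  #20 pop 0: in=[-5,5] → [-5,4] (no change)
  #21 pop 4: in=[-5,1] → [-5,2] (was [-5,1]); enqueue [0,1,3]
  #22 pop 0: in=[-5,5] → [-5,4] (no change)
  #23 pop 1: in=[-5,2] → [-5,2] (was [-5,1]); enqueue [0,4]
  #24 pop 3: in=[-5,4] → [-5,5] (no change)
  #25 pop 0: in=[-5,5] → [-5,4] (no change)
  #26 pop 4: in=[-5,2] → [-5,3] (was [-5,2]); enqueue [0,1,3]
  #27 pop 0: in=[-5,5] → [-5,4] (no change)
  #28 pop 1: in=[-5,3] → [-5,3] (was [-5,2]); enqueue [0,4]
  #29 pop 3: in=[-5,4] → [-5,5] (no change)
  #30 pop 0: in=[-5,5] → [-5,4] (no change)
  #31 pop 4: in=[-5,3] → [-5,4] (was [-5,3]); enqueue [0,1,3]
  #32 pop 0: in=[-5,5] → [-5,4] (no change)
  #33 pop 1: in=[-5,4] → [-5,4] (was [-5,3]); enqueue [0,4]
  #34 pop 3: in=[-5,4] → [-5,5] (no change)
  #35 pop 0: in=[-5,5] → [-5,4] (no change)
  #36 pop 4: in=[-5,4] → [-5,5] (was [-5,4]); enqueue [0,1,3]
  #37 pop 0: in=[-5,5] → [-5,4] (no change)
  #38 pop 1: in=[-5,5] → [-5,5] (was [-5,4]); enqueue [0,4]
  #39 pop 3: in=[-5,5] → [-5,5] (no change)
  #40 pop 0: in=[-5,5] → [-5,4] (no change)
  #41 pop 4: in=[-5,5] → [-5,5] (no change)

Fixpoint:
  val[0] = [-5,4]
  val[1] = [-5,5]
  val[2] = [-5,3]
  val[3] = [-5,5]
  val[4] = [-5,5]

no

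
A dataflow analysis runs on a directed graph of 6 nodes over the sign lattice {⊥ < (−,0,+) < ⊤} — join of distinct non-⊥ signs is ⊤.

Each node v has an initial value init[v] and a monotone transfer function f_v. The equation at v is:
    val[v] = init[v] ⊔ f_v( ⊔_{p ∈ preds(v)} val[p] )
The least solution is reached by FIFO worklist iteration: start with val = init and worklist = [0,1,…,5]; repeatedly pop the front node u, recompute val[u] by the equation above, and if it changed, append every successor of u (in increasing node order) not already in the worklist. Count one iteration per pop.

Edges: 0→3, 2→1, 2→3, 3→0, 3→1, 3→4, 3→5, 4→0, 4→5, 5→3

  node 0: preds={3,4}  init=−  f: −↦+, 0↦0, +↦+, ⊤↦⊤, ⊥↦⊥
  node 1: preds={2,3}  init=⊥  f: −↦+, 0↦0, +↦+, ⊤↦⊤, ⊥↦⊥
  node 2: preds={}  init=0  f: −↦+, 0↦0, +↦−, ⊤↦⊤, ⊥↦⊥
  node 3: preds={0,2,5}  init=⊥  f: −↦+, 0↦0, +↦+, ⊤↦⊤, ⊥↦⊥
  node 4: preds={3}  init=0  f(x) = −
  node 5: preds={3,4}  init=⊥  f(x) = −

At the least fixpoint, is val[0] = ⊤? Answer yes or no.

Iteration log — 9 steps:
  step 1. node 0  ⊔preds=0  new=⊤  old=−  +wl: 
  step 2. node 1  ⊔preds=0  new=0  old=⊥  +wl: 
  step 3. node 2  ⊔preds=⊥  new=0  stable
  step 4. node 3  ⊔preds=⊤  new=⊤  old=⊥  +wl: 0,1
  step 5. node 4  ⊔preds=⊤  new=⊤  old=0  +wl: 
  step 6. node 5  ⊔preds=⊤  new=−  old=⊥  +wl: 3
  step 7. node 0  ⊔preds=⊤  new=⊤  stable
  step 8. node 1  ⊔preds=⊤  new=⊤  old=0  +wl: 
  step 9. node 3  ⊔preds=⊤  new=⊤  stable

Least fixpoint reached:
  node 0: ⊤
  node 1: ⊤
  node 2: 0
  node 3: ⊤
  node 4: ⊤
  node 5: −

yes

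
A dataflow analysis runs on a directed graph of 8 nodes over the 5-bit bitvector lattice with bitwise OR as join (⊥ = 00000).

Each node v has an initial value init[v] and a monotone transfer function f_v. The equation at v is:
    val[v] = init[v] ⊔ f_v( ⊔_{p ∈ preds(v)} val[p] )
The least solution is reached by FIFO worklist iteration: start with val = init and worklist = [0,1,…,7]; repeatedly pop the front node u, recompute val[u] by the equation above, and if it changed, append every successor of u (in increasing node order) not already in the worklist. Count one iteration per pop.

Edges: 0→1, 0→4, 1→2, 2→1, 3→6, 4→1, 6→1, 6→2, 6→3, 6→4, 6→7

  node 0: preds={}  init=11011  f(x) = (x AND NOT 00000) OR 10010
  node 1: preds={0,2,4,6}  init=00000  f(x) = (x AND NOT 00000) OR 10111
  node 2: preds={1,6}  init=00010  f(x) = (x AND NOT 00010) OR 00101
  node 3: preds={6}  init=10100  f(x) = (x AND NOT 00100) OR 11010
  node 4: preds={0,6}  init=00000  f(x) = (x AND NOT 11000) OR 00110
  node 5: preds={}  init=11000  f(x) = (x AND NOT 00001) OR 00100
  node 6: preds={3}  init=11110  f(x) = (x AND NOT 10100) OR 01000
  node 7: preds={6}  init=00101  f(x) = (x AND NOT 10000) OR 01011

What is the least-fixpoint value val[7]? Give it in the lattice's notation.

01111

Worklist (9 pops):
  #1 pop 0: in=00000 → 11011 (no change)
  #2 pop 1: in=11111 → 11111 (was 00000); enqueue []
  #3 pop 2: in=11111 → 11111 (was 00010); enqueue [1]
  #4 pop 3: in=11110 → 11110 (was 10100); enqueue []
  #5 pop 4: in=11111 → 00111 (was 00000); enqueue []
  #6 pop 5: in=00000 → 11100 (was 11000); enqueue []
  #7 pop 6: in=11110 → 11110 (no change)
  #8 pop 7: in=11110 → 01111 (was 00101); enqueue []
  #9 pop 1: in=11111 → 11111 (no change)

Fixpoint:
  val[0] = 11011
  val[1] = 11111
  val[2] = 11111
  val[3] = 11110
  val[4] = 00111
  val[5] = 11100
  val[6] = 11110
  val[7] = 01111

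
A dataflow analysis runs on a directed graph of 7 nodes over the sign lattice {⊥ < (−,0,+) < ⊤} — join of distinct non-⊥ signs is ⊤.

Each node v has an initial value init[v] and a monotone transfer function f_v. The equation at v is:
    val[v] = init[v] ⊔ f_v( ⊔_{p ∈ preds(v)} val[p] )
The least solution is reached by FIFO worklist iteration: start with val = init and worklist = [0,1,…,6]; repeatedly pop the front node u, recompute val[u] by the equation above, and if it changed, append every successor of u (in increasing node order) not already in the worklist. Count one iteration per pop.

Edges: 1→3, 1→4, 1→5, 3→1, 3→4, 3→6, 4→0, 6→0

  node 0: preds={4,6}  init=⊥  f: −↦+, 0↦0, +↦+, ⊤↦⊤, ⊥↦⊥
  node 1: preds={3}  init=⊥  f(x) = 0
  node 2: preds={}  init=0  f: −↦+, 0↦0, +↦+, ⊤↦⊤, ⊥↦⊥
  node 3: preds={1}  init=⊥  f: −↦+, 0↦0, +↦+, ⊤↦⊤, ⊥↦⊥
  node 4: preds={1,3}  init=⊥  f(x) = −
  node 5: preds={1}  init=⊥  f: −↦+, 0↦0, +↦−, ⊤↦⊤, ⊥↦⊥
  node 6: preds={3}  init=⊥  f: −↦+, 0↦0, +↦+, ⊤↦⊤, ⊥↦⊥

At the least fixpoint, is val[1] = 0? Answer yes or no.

yes

Trace (9 dequeues):
  [1] u=0 | in ⊥ | out ⊥ | ==
  [2] u=1 | in ⊥ | out 0 | prev ⊥ | push {}
  [3] u=2 | in ⊥ | out 0 | ==
  [4] u=3 | in 0 | out 0 | prev ⊥ | push {1}
  [5] u=4 | in 0 | out − | prev ⊥ | push {0}
  [6] u=5 | in 0 | out 0 | prev ⊥ | push {}
  [7] u=6 | in 0 | out 0 | prev ⊥ | push {}
  [8] u=1 | in 0 | out 0 | ==
  [9] u=0 | in ⊤ | out ⊤ | prev ⊥ | push {}

Converged values:
  [0] ⊤
  [1] 0
  [2] 0
  [3] 0
  [4] −
  [5] 0
  [6] 0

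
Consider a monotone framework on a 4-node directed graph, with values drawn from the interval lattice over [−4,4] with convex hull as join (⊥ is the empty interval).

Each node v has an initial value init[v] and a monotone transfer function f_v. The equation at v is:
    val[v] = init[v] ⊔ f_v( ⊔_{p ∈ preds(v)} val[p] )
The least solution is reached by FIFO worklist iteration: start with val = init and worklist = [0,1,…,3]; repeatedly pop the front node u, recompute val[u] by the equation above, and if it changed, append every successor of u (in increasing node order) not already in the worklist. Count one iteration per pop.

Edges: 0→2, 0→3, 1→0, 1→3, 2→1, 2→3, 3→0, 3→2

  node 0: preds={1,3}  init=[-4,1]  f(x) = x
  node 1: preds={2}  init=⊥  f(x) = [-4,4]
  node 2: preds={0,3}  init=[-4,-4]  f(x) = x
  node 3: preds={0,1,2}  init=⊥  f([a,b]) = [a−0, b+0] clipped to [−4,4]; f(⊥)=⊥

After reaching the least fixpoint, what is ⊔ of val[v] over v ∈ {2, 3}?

[-4,4]

Trace (9 dequeues):
  [1] u=0 | in ⊥ | out [-4,1] | ==
  [2] u=1 | in [-4,-4] | out [-4,4] | prev ⊥ | push {0}
  [3] u=2 | in [-4,1] | out [-4,1] | prev [-4,-4] | push {1}
  [4] u=3 | in [-4,4] | out [-4,4] | prev ⊥ | push {2}
  [5] u=0 | in [-4,4] | out [-4,4] | prev [-4,1] | push {3}
  [6] u=1 | in [-4,1] | out [-4,4] | ==
  [7] u=2 | in [-4,4] | out [-4,4] | prev [-4,1] | push {1}
  [8] u=3 | in [-4,4] | out [-4,4] | ==
  [9] u=1 | in [-4,4] | out [-4,4] | ==

Converged values:
  [0] [-4,4]
  [1] [-4,4]
  [2] [-4,4]
  [3] [-4,4]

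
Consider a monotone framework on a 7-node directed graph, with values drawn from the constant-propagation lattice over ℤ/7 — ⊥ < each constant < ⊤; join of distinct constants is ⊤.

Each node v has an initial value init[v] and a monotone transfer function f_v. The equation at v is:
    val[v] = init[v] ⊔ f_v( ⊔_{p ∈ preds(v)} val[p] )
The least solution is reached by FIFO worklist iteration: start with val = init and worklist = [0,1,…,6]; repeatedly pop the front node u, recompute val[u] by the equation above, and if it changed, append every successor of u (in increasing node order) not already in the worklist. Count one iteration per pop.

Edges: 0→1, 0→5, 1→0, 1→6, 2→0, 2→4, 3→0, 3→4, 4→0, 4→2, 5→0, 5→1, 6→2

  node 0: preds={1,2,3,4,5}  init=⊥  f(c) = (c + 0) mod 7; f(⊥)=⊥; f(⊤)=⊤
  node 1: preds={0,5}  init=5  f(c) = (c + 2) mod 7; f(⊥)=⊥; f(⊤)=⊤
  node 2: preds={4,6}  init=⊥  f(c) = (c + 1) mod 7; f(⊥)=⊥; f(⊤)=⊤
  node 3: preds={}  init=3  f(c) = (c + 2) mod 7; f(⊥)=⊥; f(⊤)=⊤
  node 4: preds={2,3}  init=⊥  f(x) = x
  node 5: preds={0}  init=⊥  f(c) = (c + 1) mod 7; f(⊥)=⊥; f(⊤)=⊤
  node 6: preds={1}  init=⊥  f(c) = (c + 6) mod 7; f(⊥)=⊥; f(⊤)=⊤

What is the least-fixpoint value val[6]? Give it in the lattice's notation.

⊤

Worklist (14 pops):
  #1 pop 0: in=⊤ → ⊤ (was ⊥); enqueue []
  #2 pop 1: in=⊤ → ⊤ (was 5); enqueue [0]
  #3 pop 2: in=⊥ → ⊥ (no change)
  #4 pop 3: in=⊥ → 3 (no change)
  #5 pop 4: in=3 → 3 (was ⊥); enqueue [2]
  #6 pop 5: in=⊤ → ⊤ (was ⊥); enqueue [1]
  #7 pop 6: in=⊤ → ⊤ (was ⊥); enqueue []
  #8 pop 0: in=⊤ → ⊤ (no change)
  #9 pop 2: in=⊤ → ⊤ (was ⊥); enqueue [0,4]
  #10 pop 1: in=⊤ → ⊤ (no change)
  #11 pop 0: in=⊤ → ⊤ (no change)
  #12 pop 4: in=⊤ → ⊤ (was 3); enqueue [0,2]
  #13 pop 0: in=⊤ → ⊤ (no change)
  #14 pop 2: in=⊤ → ⊤ (no change)

Fixpoint:
  val[0] = ⊤
  val[1] = ⊤
  val[2] = ⊤
  val[3] = 3
  val[4] = ⊤
  val[5] = ⊤
  val[6] = ⊤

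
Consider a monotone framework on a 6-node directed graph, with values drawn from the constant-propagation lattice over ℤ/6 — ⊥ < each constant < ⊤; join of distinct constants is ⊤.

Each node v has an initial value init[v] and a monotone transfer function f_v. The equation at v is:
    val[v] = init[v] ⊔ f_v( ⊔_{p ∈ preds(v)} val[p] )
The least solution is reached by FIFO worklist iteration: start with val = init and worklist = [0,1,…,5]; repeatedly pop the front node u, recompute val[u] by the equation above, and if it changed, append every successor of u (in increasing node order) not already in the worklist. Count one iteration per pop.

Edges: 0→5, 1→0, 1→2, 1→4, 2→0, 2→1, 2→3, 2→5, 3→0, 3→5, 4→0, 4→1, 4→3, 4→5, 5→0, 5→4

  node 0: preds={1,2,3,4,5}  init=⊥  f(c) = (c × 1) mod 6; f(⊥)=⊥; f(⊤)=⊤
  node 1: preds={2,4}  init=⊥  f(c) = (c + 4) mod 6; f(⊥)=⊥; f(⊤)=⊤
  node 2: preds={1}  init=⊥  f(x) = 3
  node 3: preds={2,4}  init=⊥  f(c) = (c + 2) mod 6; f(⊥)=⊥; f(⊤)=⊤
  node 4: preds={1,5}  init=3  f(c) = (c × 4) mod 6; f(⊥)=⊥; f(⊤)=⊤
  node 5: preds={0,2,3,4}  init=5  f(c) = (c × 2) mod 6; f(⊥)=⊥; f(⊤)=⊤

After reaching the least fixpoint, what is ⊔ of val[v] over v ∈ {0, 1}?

Trace (13 dequeues):
  [1] u=0 | in ⊤ | out ⊤ | prev ⊥ | push {}
  [2] u=1 | in 3 | out 1 | prev ⊥ | push {0}
  [3] u=2 | in 1 | out 3 | prev ⊥ | push {1}
  [4] u=3 | in 3 | out 5 | prev ⊥ | push {}
  [5] u=4 | in ⊤ | out ⊤ | prev 3 | push {3}
  [6] u=5 | in ⊤ | out ⊤ | prev 5 | push {4}
  [7] u=0 | in ⊤ | out ⊤ | ==
  [8] u=1 | in ⊤ | out ⊤ | prev 1 | push {0,2}
  [9] u=3 | in ⊤ | out ⊤ | prev 5 | push {5}
  [10] u=4 | in ⊤ | out ⊤ | ==
  [11] u=0 | in ⊤ | out ⊤ | ==
  [12] u=2 | in ⊤ | out 3 | ==
  [13] u=5 | in ⊤ | out ⊤ | ==

Converged values:
  [0] ⊤
  [1] ⊤
  [2] 3
  [3] ⊤
  [4] ⊤
  [5] ⊤

⊤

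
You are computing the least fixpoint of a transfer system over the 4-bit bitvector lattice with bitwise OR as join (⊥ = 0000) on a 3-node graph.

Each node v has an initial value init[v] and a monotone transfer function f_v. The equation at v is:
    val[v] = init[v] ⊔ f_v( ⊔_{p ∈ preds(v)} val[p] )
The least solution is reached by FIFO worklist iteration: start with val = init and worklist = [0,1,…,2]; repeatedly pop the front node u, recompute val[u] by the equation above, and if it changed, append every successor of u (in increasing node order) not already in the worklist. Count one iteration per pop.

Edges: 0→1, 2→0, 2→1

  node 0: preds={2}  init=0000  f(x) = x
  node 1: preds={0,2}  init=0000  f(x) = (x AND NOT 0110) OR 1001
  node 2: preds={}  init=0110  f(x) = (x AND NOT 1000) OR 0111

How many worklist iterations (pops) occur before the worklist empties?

5

Worklist (5 pops):
  #1 pop 0: in=0110 → 0110 (was 0000); enqueue []
  #2 pop 1: in=0110 → 1001 (was 0000); enqueue []
  #3 pop 2: in=0000 → 0111 (was 0110); enqueue [0,1]
  #4 pop 0: in=0111 → 0111 (was 0110); enqueue []
  #5 pop 1: in=0111 → 1001 (no change)

Fixpoint:
  val[0] = 0111
  val[1] = 1001
  val[2] = 0111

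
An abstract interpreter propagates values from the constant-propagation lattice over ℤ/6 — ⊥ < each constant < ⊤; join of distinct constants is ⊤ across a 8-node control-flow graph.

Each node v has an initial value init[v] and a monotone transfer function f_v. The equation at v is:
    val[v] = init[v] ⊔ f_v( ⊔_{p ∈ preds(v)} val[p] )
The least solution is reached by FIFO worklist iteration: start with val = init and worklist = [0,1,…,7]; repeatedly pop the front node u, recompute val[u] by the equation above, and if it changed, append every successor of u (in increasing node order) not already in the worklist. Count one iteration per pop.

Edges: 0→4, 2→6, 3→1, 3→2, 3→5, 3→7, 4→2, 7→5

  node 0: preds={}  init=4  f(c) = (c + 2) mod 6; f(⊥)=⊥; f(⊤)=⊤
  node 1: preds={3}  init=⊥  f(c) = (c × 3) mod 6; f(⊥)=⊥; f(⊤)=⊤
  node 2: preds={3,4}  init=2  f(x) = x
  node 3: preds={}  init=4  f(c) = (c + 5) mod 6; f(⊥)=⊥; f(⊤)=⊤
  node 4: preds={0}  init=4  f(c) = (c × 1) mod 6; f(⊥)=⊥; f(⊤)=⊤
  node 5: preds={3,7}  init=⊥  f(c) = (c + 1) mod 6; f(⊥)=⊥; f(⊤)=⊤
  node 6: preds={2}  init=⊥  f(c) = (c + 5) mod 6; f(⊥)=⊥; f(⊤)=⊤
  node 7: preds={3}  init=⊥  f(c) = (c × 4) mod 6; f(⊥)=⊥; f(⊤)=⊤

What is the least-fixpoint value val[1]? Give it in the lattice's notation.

0

Worklist (9 pops):
  #1 pop 0: in=⊥ → 4 (no change)
  #2 pop 1: in=4 → 0 (was ⊥); enqueue []
  #3 pop 2: in=4 → ⊤ (was 2); enqueue []
  #4 pop 3: in=⊥ → 4 (no change)
  #5 pop 4: in=4 → 4 (no change)
  #6 pop 5: in=4 → 5 (was ⊥); enqueue []
  #7 pop 6: in=⊤ → ⊤ (was ⊥); enqueue []
  #8 pop 7: in=4 → 4 (was ⊥); enqueue [5]
  #9 pop 5: in=4 → 5 (no change)

Fixpoint:
  val[0] = 4
  val[1] = 0
  val[2] = ⊤
  val[3] = 4
  val[4] = 4
  val[5] = 5
  val[6] = ⊤
  val[7] = 4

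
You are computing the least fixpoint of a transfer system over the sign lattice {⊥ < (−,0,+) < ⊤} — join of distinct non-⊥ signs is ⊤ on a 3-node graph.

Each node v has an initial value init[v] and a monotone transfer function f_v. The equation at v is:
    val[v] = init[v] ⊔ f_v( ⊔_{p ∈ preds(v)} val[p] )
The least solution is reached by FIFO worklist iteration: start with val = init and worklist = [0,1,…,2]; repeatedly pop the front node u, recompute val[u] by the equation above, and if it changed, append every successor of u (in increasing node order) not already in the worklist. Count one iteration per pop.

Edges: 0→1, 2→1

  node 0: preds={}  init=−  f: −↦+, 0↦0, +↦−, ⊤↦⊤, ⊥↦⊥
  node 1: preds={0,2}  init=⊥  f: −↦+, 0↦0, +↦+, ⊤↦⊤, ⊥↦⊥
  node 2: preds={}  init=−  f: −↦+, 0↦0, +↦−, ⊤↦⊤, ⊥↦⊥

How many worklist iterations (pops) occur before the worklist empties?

3

Worklist (3 pops):
  #1 pop 0: in=⊥ → − (no change)
  #2 pop 1: in=− → + (was ⊥); enqueue []
  #3 pop 2: in=⊥ → − (no change)

Fixpoint:
  val[0] = −
  val[1] = +
  val[2] = −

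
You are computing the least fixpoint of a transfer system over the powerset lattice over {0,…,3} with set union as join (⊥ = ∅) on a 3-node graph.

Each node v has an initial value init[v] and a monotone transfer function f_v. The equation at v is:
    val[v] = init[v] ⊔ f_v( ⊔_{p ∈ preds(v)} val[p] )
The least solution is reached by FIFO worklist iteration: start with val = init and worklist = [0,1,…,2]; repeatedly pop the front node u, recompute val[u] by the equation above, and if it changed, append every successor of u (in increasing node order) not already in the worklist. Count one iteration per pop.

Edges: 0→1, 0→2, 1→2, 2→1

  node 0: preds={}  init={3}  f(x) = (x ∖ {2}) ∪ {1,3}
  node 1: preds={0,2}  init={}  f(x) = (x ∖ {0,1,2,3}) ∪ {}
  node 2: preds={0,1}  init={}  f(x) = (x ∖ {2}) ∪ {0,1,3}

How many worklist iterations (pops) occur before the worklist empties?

Trace (4 dequeues):
  [1] u=0 | in {} | out {1,3} | prev {3} | push {}
  [2] u=1 | in {1,3} | out {} | ==
  [3] u=2 | in {1,3} | out {0,1,3} | prev {} | push {1}
  [4] u=1 | in {0,1,3} | out {} | ==

Converged values:
  [0] {1,3}
  [1] {}
  [2] {0,1,3}

4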